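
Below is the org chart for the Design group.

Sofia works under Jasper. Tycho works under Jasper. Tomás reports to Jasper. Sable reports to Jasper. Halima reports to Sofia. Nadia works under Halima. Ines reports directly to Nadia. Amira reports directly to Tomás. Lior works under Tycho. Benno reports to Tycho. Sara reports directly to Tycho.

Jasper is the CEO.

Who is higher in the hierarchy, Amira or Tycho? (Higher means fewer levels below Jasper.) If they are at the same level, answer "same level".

Tycho

Amira is 2 levels below Jasper; Tycho is 1. Tycho is higher.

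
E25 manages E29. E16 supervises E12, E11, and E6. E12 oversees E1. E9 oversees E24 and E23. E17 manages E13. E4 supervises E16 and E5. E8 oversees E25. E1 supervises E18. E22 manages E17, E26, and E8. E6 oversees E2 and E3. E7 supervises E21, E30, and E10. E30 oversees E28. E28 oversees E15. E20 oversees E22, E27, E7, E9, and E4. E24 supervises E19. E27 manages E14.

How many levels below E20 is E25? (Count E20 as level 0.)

Chain from E25 up to E20: E25 → E8 → E22 → E20. That is 3 steps up, so E25 is 3 levels below E20.

3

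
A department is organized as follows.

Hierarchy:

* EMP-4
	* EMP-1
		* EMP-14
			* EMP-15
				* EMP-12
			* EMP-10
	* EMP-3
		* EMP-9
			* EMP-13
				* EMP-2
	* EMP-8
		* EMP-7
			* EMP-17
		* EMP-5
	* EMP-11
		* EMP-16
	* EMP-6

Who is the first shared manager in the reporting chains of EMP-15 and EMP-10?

EMP-14

EMP-15's chain of managers is EMP-14, EMP-1, EMP-4. EMP-10's chain of managers is EMP-14, EMP-1, EMP-4. The first manager that appears in both chains is EMP-14.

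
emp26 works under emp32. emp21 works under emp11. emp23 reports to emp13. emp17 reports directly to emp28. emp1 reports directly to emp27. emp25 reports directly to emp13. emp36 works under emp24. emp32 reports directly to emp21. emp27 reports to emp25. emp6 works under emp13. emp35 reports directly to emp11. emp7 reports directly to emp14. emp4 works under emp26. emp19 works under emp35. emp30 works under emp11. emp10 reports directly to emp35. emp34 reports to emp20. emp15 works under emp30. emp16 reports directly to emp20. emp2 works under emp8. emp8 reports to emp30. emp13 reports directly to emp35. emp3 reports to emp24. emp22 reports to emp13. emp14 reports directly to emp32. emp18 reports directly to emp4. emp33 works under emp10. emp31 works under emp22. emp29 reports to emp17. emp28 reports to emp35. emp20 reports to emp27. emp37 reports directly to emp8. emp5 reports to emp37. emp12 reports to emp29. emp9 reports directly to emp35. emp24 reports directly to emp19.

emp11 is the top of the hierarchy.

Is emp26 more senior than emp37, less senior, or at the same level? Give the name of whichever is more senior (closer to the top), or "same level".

Both emp26 and emp37 are 3 levels below emp11.

same level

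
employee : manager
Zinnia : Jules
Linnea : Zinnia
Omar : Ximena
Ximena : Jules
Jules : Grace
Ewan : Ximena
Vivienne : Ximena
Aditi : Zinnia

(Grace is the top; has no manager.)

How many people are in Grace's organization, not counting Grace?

8

Grace directly manages Jules. Under Jules: Zinnia, Linnea, Aditi, Ximena, Vivienne, Omar, Ewan (7). That's 8 in total.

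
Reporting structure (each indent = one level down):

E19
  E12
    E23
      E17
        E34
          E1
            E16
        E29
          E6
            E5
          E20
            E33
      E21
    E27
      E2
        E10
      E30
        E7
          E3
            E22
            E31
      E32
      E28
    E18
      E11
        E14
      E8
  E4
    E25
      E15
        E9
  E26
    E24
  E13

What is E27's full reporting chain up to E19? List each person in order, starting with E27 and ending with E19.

E27 reports to E12. E12 reports to E19. E19 is at the top.

E27 -> E12 -> E19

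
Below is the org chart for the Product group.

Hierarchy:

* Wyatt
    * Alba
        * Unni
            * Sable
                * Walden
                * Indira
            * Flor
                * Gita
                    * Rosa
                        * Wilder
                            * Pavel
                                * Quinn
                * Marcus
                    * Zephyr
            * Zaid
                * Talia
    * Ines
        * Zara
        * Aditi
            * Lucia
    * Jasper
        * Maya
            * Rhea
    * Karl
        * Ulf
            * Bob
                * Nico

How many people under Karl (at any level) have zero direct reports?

The only person in Karl's organization with no one reporting to them is Nico. That is 1.

1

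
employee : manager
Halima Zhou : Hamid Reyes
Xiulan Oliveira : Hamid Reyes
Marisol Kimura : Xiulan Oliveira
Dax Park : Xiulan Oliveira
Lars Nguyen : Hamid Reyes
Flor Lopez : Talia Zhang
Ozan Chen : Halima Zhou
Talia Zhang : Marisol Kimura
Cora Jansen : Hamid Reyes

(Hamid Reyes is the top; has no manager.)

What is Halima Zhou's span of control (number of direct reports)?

Halima Zhou directly manages Ozan Chen. That is 1 direct report.

1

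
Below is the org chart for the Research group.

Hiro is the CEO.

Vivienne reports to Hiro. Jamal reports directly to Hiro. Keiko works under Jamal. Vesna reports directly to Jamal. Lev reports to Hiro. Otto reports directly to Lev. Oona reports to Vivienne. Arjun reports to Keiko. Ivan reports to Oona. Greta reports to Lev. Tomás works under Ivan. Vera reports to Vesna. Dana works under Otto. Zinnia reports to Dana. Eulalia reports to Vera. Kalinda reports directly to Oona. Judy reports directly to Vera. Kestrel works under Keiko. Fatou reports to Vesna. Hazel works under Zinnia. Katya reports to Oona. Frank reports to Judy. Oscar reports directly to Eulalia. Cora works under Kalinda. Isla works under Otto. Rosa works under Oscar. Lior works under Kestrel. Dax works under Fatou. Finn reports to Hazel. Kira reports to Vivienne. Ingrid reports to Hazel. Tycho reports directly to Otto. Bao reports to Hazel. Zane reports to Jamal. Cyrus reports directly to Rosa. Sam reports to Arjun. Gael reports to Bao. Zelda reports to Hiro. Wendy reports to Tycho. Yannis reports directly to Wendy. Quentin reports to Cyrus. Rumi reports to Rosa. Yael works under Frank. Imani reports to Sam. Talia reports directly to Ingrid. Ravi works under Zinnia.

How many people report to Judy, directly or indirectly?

2

Judy directly manages Frank. Under Frank: Yael (1). That's 2 in total.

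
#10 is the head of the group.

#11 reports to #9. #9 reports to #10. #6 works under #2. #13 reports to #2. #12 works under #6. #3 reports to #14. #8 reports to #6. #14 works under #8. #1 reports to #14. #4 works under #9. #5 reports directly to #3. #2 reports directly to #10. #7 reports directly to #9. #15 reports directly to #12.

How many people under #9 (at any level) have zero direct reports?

3

The people in #9's organization with no one reporting to them are #4, #7, #11. That is 3.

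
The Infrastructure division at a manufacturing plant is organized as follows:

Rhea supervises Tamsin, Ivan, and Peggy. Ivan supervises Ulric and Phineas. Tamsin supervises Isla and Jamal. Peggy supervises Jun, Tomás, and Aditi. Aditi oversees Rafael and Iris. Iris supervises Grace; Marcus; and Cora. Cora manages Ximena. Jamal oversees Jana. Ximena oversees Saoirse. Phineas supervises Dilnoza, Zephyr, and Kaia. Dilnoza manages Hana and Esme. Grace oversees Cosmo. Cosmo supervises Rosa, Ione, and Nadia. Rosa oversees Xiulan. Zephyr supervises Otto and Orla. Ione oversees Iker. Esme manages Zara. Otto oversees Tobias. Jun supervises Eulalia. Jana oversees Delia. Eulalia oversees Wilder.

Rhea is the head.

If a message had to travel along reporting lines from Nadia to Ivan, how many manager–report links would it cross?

7

Nadia is 6 levels below Rhea, and Ivan is 1 level below Rhea (their lowest common manager). The shortest path runs up from Nadia to Rhea and back down to Ivan: 6 + 1 = 7 links.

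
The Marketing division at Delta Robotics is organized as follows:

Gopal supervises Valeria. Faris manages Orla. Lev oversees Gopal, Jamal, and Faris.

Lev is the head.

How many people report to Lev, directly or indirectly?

Lev directly manages Gopal, Jamal, Faris. Under Gopal: Valeria (1). Jamal has no reports. Under Faris: Orla (1). So Lev's organization is 3 direct reports plus everyone under them: 2 + 1 + 2 = 5.

5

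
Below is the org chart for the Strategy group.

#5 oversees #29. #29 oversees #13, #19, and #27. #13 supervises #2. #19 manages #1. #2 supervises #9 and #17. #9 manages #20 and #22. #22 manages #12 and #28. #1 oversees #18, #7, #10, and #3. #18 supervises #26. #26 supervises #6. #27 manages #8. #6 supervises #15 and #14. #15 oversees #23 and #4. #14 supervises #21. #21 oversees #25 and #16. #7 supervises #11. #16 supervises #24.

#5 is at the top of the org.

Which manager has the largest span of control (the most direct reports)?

Direct-report counts: #5 has 1; #29 has 3; #27 has 1; #19 has 1; #1 has 4; #7 has 1; #18 has 1; #26 has 1; #6 has 2; #14 has 1; #21 has 2; #16 has 1; #15 has 2; #13 has 1; #2 has 2; #9 has 2; #22 has 2. The largest is 4, held by #1.

#1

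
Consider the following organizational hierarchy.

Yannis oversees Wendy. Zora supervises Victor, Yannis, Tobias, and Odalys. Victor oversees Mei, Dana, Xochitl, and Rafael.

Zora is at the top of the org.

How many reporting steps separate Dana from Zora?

2

Chain from Dana up to Zora: Dana → Victor → Zora. That is 2 steps up, so Dana is 2 levels below Zora.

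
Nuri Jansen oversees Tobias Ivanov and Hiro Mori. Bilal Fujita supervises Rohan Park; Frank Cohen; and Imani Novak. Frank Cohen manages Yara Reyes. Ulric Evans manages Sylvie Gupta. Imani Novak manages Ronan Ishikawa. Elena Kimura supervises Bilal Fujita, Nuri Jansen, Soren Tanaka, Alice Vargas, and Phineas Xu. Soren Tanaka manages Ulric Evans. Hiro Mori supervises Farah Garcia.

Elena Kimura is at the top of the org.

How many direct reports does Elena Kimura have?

5

Elena Kimura directly manages Bilal Fujita, Nuri Jansen, Soren Tanaka, Alice Vargas, Phineas Xu. That is 5 direct reports.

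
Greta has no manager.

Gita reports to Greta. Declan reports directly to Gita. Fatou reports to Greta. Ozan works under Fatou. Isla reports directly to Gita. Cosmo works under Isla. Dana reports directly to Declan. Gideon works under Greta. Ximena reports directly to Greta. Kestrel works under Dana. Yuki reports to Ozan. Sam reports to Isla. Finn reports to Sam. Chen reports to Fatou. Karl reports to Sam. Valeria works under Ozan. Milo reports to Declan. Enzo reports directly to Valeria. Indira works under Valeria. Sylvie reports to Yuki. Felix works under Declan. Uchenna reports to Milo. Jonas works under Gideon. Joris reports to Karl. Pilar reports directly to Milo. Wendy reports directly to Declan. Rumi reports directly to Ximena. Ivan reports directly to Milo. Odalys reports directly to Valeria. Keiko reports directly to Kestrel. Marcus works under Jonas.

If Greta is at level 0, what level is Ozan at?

2

Chain from Ozan up to Greta: Ozan → Fatou → Greta. That is 2 steps up, so Ozan is 2 levels below Greta.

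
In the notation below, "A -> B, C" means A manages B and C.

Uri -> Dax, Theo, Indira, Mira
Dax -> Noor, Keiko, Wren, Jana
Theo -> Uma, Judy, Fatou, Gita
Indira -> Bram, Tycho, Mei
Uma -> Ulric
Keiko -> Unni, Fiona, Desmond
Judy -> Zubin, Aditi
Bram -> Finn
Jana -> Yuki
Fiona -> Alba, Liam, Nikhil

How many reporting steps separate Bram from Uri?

Chain from Bram up to Uri: Bram → Indira → Uri. That is 2 steps up, so Bram is 2 levels below Uri.

2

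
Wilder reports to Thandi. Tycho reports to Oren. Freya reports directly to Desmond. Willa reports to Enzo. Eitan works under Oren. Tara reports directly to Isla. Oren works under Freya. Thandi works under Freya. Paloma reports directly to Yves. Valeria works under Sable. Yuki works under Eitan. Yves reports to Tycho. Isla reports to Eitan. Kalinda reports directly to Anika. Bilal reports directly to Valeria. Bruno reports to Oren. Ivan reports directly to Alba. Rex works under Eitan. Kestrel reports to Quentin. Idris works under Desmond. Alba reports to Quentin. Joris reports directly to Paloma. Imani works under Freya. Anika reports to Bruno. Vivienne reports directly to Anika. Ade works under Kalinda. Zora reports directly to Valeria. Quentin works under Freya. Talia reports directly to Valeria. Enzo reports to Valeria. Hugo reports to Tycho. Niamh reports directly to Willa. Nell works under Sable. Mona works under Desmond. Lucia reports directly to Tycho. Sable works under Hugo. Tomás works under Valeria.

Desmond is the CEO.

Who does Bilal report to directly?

Bilal reports directly to Valeria.

Valeria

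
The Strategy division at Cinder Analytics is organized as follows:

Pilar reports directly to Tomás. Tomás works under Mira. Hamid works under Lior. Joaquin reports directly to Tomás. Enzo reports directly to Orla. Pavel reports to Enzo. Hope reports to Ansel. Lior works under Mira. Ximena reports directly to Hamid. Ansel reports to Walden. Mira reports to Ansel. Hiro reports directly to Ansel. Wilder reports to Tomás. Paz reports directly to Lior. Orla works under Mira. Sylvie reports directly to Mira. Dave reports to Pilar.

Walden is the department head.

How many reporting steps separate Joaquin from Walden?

4

Chain from Joaquin up to Walden: Joaquin → Tomás → Mira → Ansel → Walden. That is 4 steps up, so Joaquin is 4 levels below Walden.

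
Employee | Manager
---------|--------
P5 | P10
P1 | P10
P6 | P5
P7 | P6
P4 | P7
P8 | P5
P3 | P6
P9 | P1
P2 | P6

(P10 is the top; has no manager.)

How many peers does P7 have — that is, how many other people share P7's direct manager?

2

P7 reports to P6. P6's other direct reports are P3, P2 — 2 peers.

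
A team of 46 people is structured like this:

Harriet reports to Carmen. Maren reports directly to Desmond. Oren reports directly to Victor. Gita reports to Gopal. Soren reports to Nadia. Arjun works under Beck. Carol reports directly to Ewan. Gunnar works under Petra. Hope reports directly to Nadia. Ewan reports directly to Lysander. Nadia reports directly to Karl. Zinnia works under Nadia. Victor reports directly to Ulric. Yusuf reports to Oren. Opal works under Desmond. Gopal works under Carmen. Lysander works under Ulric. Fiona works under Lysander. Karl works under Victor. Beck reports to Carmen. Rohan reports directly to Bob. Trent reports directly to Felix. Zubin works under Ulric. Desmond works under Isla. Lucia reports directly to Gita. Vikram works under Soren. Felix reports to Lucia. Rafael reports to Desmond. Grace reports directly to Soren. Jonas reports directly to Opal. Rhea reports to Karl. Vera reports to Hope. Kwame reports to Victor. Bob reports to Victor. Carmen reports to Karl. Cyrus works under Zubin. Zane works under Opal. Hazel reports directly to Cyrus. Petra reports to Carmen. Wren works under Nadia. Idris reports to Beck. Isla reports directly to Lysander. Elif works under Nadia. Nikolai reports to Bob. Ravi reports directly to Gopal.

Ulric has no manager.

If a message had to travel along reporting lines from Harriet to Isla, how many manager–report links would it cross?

6

Harriet is 4 levels below Ulric, and Isla is 2 levels below Ulric (their lowest common manager). The shortest path runs up from Harriet to Ulric and back down to Isla: 4 + 2 = 6 links.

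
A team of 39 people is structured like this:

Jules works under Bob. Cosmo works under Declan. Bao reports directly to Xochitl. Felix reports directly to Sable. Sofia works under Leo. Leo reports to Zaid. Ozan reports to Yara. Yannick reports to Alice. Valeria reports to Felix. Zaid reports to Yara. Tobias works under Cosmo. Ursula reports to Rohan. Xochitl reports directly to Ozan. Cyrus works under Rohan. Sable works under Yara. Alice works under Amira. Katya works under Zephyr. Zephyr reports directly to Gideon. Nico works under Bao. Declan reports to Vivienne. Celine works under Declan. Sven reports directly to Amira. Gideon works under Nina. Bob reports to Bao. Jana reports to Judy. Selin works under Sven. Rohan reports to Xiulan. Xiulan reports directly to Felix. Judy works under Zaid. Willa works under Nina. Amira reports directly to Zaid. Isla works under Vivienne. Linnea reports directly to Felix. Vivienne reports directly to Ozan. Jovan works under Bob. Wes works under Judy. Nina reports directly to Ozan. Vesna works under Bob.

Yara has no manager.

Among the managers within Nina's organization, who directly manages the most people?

Direct-report counts within Nina's organization: Nina has 2; Gideon has 1; Zephyr has 1. The largest is 2, held by Nina.

Nina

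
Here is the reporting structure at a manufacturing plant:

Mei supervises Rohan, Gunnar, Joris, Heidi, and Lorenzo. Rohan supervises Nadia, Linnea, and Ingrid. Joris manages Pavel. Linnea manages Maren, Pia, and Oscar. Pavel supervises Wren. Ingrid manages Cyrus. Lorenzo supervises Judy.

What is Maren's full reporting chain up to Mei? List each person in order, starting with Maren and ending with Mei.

Maren -> Linnea -> Rohan -> Mei

Maren reports to Linnea. Linnea reports to Rohan. Rohan reports to Mei. Mei is at the top.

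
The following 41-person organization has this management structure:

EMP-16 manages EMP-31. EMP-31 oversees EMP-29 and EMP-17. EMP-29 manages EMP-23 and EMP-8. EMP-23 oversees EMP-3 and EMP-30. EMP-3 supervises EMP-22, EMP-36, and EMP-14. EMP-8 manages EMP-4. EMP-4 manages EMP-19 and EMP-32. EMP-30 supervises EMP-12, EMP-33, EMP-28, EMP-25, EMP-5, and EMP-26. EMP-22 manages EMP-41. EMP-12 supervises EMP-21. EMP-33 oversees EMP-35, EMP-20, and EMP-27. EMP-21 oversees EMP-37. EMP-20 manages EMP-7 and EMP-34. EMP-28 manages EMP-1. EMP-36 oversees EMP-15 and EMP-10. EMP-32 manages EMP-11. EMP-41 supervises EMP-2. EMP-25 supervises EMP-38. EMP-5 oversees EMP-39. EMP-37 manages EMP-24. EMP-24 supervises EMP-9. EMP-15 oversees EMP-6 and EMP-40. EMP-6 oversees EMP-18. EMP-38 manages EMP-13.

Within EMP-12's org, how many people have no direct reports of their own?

1

The only person in EMP-12's organization with no one reporting to them is EMP-9. That is 1.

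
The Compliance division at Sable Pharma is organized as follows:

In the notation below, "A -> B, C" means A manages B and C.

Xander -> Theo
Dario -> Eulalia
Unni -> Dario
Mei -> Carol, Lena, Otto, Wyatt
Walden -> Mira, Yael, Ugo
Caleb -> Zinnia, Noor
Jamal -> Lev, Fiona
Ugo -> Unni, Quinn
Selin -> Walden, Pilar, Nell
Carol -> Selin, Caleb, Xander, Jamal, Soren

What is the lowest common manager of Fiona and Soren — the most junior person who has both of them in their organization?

Carol

Fiona's chain of managers is Jamal, Carol, Mei. Soren's chain of managers is Carol, Mei. The first manager that appears in both chains is Carol.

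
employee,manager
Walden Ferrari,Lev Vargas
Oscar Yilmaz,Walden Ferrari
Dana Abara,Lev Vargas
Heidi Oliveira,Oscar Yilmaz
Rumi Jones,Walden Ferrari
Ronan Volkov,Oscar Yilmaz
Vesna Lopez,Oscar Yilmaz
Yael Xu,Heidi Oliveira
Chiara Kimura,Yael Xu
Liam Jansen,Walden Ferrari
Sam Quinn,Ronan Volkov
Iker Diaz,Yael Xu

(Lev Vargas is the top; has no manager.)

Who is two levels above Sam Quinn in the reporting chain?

Sam Quinn reports to Ronan Volkov, and Ronan Volkov reports to Oscar Yilmaz. So Sam Quinn's skip-level manager is Oscar Yilmaz.

Oscar Yilmaz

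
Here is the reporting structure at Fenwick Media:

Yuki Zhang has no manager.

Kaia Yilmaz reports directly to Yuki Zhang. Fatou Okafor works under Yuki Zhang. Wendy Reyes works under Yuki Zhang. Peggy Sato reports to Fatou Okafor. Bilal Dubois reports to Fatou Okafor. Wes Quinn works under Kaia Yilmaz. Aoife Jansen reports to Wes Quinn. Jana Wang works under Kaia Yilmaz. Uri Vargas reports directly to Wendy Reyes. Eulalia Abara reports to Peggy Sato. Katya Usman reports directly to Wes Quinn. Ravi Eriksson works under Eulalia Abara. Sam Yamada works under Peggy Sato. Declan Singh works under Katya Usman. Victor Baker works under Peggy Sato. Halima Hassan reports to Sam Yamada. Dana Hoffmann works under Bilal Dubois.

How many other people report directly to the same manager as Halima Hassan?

Halima Hassan reports to Sam Yamada, and Sam Yamada has no other direct reports. Halima Hassan has 0 peers.

0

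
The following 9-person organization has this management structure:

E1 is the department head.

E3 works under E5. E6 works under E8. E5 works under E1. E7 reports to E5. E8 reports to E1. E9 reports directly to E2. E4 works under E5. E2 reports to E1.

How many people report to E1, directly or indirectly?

E1 directly manages E5, E2, E8. Under E5: E3, E4, E7 (3). Under E2: E9 (1). Under E8: E6 (1). So E1's organization is 3 direct reports plus everyone under them: 4 + 2 + 2 = 8.

8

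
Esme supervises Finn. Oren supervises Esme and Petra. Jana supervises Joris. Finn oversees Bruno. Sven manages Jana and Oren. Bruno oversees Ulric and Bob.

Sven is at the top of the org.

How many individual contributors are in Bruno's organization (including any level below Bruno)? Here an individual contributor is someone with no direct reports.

The people in Bruno's organization with no one reporting to them are Ulric, Bob. That is 2.

2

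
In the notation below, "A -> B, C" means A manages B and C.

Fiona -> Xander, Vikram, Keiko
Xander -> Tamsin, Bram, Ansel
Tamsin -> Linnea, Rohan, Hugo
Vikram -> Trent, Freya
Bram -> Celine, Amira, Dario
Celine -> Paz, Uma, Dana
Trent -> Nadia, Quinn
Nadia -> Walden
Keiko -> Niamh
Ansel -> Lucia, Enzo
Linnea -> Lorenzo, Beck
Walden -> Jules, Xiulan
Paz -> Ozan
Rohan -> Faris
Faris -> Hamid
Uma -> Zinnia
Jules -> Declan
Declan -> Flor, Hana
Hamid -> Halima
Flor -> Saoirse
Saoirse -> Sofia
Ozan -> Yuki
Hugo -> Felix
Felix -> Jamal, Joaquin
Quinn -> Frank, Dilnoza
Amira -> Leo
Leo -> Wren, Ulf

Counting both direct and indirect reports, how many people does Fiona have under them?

46

Fiona directly manages Xander, Vikram, Keiko. Under Xander: Ansel, Enzo, Lucia, Bram, Dario, Amira, Leo, Ulf, Wren, Celine, Dana, Uma, Zinnia, Paz, Ozan, Yuki, Tamsin, Hugo, Felix, Joaquin, Jamal, Rohan, Faris, Hamid, Halima, Linnea, Beck, Lorenzo (28). Under Vikram: Freya, Trent, Quinn, Dilnoza, Frank, Nadia, Walden, Xiulan, Jules, Declan, Hana, Flor, Saoirse, Sofia (14). Under Keiko: Niamh (1). So Fiona's organization is 3 direct reports plus everyone under them: 29 + 15 + 2 = 46.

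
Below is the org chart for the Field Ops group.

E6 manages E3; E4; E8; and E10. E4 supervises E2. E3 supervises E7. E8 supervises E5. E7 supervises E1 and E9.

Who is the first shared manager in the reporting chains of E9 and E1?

E7

E9's chain of managers is E7, E3, E6. E1's chain of managers is E7, E3, E6. The first manager that appears in both chains is E7.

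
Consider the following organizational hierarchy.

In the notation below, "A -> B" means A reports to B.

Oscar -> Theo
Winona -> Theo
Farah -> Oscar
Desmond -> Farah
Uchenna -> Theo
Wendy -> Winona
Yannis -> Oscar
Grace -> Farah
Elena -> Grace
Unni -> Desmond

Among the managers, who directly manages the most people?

Direct-report counts: Theo has 3; Winona has 1; Oscar has 2; Farah has 2; Grace has 1; Desmond has 1. The largest is 3, held by Theo.

Theo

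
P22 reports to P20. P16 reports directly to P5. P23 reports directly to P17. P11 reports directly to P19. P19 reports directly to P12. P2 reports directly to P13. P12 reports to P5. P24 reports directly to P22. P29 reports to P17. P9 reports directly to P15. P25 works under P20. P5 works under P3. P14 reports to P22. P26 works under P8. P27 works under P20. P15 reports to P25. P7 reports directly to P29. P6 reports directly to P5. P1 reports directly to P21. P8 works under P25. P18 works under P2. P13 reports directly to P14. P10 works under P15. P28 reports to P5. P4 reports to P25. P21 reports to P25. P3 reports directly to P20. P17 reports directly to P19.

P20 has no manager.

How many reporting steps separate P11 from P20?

5

Chain from P11 up to P20: P11 → P19 → P12 → P5 → P3 → P20. That is 5 steps up, so P11 is 5 levels below P20.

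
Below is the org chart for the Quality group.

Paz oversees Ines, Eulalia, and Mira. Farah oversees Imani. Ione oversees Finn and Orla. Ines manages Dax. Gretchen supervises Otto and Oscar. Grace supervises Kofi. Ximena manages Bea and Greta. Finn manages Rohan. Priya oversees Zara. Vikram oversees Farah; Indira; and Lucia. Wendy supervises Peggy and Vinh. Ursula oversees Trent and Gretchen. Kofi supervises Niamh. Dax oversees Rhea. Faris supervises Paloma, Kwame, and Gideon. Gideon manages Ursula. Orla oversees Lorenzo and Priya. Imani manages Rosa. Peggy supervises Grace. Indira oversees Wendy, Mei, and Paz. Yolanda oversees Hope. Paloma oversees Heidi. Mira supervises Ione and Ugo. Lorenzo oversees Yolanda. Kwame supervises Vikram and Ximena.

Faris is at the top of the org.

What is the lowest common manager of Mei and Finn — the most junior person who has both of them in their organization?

Indira

Mei's chain of managers is Indira, Vikram, Kwame, Faris. Finn's chain of managers is Ione, Mira, Paz, Indira, Vikram, Kwame, Faris. The first manager that appears in both chains is Indira.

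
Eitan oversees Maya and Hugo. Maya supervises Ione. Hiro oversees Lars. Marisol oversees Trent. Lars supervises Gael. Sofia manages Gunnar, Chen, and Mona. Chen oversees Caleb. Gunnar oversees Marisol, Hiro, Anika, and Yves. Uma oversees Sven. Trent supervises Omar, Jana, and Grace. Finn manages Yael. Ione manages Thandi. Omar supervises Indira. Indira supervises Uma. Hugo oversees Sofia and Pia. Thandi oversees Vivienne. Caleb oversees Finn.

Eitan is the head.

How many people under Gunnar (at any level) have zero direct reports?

6

The people in Gunnar's organization with no one reporting to them are Yves, Anika, Gael, Grace, Jana, Sven. That is 6.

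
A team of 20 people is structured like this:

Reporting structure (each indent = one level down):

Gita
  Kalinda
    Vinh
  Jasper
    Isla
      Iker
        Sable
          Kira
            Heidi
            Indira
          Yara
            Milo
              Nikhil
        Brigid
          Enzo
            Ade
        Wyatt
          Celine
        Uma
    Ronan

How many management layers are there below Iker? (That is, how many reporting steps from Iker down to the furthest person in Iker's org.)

4

The longest chain under Iker runs Iker → Sable → Yara → Milo → Nikhil, which is 4 levels below Iker.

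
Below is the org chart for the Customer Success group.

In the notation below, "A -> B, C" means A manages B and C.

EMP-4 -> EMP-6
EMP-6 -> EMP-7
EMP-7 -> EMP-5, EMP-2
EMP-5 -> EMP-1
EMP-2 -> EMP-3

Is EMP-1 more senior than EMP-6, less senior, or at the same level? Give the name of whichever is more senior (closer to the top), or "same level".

EMP-1 is 4 levels below EMP-4; EMP-6 is 1. EMP-6 is higher.

EMP-6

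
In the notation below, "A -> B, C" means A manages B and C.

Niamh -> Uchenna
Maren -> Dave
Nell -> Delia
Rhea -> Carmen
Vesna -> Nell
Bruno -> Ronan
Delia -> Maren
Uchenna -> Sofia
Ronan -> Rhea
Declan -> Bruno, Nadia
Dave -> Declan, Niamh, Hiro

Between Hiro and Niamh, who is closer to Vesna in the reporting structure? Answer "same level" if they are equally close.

same level

Both Hiro and Niamh are 5 levels below Vesna.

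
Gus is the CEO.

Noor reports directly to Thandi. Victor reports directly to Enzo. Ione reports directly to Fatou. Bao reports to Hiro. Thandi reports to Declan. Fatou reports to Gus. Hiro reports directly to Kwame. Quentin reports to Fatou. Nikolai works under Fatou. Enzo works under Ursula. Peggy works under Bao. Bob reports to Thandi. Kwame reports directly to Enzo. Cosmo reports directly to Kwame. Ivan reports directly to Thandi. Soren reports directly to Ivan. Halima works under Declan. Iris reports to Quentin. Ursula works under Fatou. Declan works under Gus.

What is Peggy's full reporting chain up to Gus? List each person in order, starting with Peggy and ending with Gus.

Peggy reports to Bao. Bao reports to Hiro. Hiro reports to Kwame. Kwame reports to Enzo. Enzo reports to Ursula. Ursula reports to Fatou. Fatou reports to Gus. Gus is at the top.

Peggy -> Bao -> Hiro -> Kwame -> Enzo -> Ursula -> Fatou -> Gus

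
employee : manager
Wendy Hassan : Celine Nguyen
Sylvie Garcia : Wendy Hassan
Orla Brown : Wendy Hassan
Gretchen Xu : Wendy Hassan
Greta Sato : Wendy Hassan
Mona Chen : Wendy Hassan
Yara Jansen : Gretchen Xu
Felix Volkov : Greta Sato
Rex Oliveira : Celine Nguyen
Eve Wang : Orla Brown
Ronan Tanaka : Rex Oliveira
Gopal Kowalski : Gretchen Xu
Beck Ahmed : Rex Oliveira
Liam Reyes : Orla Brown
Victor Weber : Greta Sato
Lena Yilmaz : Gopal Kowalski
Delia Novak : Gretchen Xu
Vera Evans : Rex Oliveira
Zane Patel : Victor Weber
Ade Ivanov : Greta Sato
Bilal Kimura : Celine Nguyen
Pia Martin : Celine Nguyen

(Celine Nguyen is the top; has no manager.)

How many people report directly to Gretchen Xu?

Gretchen Xu directly manages Yara Jansen, Gopal Kowalski, Delia Novak. That is 3 direct reports.

3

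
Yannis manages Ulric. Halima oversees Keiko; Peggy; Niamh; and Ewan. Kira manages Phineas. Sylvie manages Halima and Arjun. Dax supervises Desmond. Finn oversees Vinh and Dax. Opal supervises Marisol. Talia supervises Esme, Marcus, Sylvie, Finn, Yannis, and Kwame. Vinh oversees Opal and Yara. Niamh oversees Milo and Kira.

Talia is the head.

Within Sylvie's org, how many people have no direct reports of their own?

The people in Sylvie's organization with no one reporting to them are Arjun, Ewan, Phineas, Milo, Peggy, Keiko. That is 6.

6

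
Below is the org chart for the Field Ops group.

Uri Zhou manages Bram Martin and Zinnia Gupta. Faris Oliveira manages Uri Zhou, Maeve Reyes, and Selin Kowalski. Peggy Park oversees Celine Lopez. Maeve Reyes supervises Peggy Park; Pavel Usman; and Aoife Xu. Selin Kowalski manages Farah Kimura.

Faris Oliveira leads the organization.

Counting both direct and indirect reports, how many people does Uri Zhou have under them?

2

Uri Zhou directly manages Bram Martin, Zinnia Gupta. Bram Martin has no reports. Zinnia Gupta has no reports. So Uri Zhou's organization is 2 direct reports plus everyone under them: 1 + 1 = 2.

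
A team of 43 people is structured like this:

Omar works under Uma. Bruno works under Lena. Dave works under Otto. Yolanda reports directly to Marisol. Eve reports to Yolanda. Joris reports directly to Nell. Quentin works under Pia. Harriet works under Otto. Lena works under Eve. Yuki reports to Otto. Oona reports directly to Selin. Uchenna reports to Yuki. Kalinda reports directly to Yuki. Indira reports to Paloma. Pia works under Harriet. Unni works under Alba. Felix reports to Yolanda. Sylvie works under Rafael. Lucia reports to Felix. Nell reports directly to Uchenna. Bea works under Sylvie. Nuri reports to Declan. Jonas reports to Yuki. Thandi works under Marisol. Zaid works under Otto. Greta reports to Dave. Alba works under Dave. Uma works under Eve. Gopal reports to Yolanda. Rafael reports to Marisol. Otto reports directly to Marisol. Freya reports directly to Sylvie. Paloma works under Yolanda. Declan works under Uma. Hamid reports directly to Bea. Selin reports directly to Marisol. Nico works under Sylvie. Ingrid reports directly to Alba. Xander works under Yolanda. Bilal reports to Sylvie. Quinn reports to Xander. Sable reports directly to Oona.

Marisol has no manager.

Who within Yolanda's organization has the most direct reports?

Yolanda

Direct-report counts within Yolanda's organization: Yolanda has 5; Felix has 1; Xander has 1; Paloma has 1; Eve has 2; Lena has 1; Uma has 2; Declan has 1. The largest is 5, held by Yolanda.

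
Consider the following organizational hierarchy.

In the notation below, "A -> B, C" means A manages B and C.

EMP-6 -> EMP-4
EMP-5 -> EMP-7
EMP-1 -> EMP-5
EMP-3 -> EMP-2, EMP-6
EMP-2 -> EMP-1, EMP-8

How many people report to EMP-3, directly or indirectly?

7

EMP-3 directly manages EMP-2, EMP-6. Under EMP-2: EMP-8, EMP-1, EMP-5, EMP-7 (4). Under EMP-6: EMP-4 (1). So EMP-3's organization is 2 direct reports plus everyone under them: 5 + 2 = 7.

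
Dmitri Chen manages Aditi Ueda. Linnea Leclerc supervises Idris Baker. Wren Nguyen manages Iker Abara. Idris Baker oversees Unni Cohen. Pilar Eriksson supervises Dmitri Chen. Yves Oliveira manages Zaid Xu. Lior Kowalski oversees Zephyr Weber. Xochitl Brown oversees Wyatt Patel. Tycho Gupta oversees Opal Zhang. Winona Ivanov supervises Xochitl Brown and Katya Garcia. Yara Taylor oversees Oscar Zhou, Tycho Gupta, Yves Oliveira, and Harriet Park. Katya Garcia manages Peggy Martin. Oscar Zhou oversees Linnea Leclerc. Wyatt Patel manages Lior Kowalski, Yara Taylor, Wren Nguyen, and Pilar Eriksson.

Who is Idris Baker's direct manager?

Linnea Leclerc

Idris Baker reports directly to Linnea Leclerc.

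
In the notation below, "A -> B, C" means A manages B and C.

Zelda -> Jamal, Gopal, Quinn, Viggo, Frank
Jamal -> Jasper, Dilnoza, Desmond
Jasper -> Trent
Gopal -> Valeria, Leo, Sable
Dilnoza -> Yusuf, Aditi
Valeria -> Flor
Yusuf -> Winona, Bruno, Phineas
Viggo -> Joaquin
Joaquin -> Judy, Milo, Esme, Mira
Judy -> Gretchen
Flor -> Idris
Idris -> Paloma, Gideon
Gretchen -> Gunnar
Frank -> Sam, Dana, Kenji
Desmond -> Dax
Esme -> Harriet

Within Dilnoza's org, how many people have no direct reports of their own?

4

The people in Dilnoza's organization with no one reporting to them are Aditi, Phineas, Bruno, Winona. That is 4.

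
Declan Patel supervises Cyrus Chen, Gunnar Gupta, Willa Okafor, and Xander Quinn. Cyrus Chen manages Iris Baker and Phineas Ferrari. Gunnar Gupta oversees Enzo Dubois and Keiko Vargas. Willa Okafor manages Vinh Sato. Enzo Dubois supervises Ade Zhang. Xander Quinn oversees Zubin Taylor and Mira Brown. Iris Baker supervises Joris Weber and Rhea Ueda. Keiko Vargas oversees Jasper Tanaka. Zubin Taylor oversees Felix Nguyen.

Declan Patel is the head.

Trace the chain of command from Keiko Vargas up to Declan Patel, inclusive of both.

Keiko Vargas reports to Gunnar Gupta. Gunnar Gupta reports to Declan Patel. Declan Patel is at the top.

Keiko Vargas -> Gunnar Gupta -> Declan Patel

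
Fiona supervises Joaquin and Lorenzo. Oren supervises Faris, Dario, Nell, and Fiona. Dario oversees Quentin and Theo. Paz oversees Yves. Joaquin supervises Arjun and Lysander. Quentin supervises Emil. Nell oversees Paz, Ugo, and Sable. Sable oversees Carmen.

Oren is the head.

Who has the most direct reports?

Oren

Direct-report counts: Oren has 4; Fiona has 2; Joaquin has 2; Nell has 3; Sable has 1; Paz has 1; Dario has 2; Quentin has 1. The largest is 4, held by Oren.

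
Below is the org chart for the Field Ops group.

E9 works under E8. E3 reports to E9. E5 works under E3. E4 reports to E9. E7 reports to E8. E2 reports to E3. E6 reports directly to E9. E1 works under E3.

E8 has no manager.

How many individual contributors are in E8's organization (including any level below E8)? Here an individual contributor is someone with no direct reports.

6

The people in E8's organization with no one reporting to them are E7, E6, E4, E1, E2, E5. That is 6.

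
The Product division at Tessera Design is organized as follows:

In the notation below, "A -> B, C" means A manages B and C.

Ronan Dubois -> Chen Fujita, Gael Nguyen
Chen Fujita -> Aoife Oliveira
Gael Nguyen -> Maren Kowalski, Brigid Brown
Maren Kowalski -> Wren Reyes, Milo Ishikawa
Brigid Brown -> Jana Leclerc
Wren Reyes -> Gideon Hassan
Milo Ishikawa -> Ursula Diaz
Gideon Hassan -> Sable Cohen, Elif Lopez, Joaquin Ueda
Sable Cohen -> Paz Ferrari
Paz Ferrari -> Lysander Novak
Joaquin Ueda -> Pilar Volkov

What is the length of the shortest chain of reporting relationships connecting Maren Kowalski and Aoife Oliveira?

Maren Kowalski is 2 levels below Ronan Dubois, and Aoife Oliveira is 2 levels below Ronan Dubois (their lowest common manager). The shortest path runs up from Maren Kowalski to Ronan Dubois and back down to Aoife Oliveira: 2 + 2 = 4 links.

4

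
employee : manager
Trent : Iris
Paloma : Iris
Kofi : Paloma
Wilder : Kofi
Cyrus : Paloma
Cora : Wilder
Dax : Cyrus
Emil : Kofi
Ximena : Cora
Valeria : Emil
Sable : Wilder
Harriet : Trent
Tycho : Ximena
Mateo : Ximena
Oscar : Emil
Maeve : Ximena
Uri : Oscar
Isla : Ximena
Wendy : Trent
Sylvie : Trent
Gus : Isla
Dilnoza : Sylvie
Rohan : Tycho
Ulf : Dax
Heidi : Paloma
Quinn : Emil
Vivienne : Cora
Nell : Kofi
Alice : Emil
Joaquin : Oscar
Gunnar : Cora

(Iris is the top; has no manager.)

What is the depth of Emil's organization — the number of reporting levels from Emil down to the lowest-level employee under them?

2

The longest chain under Emil runs Emil → Oscar → Joaquin, which is 2 levels below Emil.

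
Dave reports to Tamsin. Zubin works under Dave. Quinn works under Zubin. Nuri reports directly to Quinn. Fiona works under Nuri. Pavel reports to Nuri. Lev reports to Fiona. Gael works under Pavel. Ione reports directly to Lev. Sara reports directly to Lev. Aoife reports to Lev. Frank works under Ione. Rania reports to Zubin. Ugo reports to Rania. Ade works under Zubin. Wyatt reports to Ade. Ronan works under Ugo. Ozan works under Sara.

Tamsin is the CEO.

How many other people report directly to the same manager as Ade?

Ade reports to Zubin. Zubin's other direct reports are Quinn, Rania — 2 peers.

2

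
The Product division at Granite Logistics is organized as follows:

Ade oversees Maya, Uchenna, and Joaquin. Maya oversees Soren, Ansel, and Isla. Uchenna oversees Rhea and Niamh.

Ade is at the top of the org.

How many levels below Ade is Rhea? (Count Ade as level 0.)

2

Chain from Rhea up to Ade: Rhea → Uchenna → Ade. That is 2 steps up, so Rhea is 2 levels below Ade.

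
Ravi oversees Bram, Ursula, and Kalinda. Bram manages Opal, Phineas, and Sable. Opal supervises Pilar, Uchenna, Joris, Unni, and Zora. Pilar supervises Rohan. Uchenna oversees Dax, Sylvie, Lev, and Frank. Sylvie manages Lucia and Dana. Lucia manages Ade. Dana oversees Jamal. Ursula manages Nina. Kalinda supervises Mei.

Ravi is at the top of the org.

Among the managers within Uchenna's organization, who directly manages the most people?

Direct-report counts within Uchenna's organization: Uchenna has 4; Sylvie has 2; Dana has 1; Lucia has 1. The largest is 4, held by Uchenna.

Uchenna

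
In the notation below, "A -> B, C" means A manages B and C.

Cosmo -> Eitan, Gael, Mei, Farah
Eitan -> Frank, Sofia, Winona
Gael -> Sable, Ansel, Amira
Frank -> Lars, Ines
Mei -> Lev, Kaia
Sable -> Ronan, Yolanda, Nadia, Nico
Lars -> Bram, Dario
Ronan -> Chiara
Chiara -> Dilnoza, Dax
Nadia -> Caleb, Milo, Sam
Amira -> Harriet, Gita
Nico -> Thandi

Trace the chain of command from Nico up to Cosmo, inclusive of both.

Nico reports to Sable. Sable reports to Gael. Gael reports to Cosmo. Cosmo is at the top.

Nico -> Sable -> Gael -> Cosmo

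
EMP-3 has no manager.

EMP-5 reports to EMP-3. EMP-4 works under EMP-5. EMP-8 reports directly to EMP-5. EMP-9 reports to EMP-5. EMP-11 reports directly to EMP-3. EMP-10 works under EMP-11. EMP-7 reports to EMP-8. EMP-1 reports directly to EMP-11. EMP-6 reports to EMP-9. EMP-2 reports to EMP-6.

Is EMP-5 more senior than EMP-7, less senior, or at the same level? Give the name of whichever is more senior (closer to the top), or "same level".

EMP-5 is 1 level below EMP-3; EMP-7 is 3. EMP-5 is higher.

EMP-5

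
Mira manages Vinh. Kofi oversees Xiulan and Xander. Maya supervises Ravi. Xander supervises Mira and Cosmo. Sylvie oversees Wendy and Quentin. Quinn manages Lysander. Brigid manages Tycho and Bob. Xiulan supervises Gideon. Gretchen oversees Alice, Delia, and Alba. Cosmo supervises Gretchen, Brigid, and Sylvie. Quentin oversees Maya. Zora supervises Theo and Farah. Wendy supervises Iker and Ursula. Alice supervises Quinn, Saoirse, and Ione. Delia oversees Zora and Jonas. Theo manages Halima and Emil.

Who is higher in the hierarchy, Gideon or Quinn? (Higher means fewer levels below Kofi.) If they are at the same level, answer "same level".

Gideon

Gideon is 2 levels below Kofi; Quinn is 5. Gideon is higher.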